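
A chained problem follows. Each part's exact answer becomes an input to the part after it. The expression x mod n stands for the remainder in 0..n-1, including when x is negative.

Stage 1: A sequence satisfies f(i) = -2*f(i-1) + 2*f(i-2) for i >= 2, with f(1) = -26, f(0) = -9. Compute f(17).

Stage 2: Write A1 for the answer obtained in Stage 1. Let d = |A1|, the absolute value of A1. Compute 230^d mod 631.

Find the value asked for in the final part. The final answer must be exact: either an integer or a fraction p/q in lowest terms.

479

Stage 1: f(2) = -2*(-26) + 2*(-9) = 34; iterating: f(2)=34, f(3)=-120, f(4)=308, f(5)=-856, f(6)=2328, f(7)=-6368, f(8)=17392, f(9)=-47520, f(10)=129824, f(11)=-354688, f(12)=969024, f(13)=-2647424, f(14)=7232896, f(15)=-19760640, f(16)=53987072, f(17)=-147495424; answer -147495424
Stage 2: A1 = -147495424; d = 147495424; squarings mod 631: 230^1=230, 230^2=527, 230^4=89, 230^8=349, 230^16=18, 230^32=324, 230^64=230, 230^128=527, 230^256=89, 230^512=349, 230^1024=18, 230^2048=324, 230^4096=230, 230^8192=527, 230^16384=89, 230^32768=349, 230^65536=18, 230^131072=324, 230^262144=230, 230^524288=527, 230^1048576=89, 230^2097152=349, 230^4194304=18, 230^8388608=324, 230^16777216=230, 230^33554432=527, 230^67108864=89, 230^134217728=349; 230^147495424 = 230^512 * 230^2048 * 230^4096 * 230^32768 * 230^131072 * 230^524288 * 230^4194304 * 230^8388608 * 230^134217728 = 479 (mod 631); answer 479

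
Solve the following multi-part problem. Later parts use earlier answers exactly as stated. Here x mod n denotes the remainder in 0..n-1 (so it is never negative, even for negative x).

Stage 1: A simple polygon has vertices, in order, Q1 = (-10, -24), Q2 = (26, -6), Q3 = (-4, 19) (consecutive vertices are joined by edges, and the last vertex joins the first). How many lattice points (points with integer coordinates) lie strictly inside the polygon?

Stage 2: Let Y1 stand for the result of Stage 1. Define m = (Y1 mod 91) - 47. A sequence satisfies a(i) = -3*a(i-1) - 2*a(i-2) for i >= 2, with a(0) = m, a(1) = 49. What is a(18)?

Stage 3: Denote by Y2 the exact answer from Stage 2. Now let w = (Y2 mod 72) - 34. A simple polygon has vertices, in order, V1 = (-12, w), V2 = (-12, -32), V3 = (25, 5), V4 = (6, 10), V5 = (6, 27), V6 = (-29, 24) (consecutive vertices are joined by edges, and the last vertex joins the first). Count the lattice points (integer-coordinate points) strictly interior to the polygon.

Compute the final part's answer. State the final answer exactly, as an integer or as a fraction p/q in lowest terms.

1206

Stage 1: cross terms: (-10*-6 - 26*-24)=684, (26*19 - -4*-6)=470, (-4*-24 - -10*19)=286; twice the area = |1440| = 1440; area = 720; boundary points = 18 + 5 + 1 = 24; strictly interior points = area - boundary/2 + 1 = 709; answer 709
Stage 2: Y1 = 709; m = 25; a(2) = -3*(49) - 2*(25) = -197; iterating: a(2)=-197, a(3)=493, a(4)=-1085, a(5)=2269, a(6)=-4637, a(7)=9373, a(8)=-18845, a(9)=37789, a(10)=-75677, a(11)=151453, a(12)=-303005, a(13)=606109, a(14)=-1212317, a(15)=2424733, a(16)=-4849565, a(17)=9699229, a(18)=-19398557; answer -19398557
Stage 3: Y2 = -19398557; w = 9; cross terms: (-12*-32 - -12*9)=492, (-12*5 - 25*-32)=740, (25*10 - 6*5)=220, (6*27 - 6*10)=102, (6*24 - -29*27)=927, (-29*9 - -12*24)=27; twice the area = |2508| = 2508; area = 1254; boundary points = 41 + 37 + 1 + 17 + 1 + 1 = 98; strictly interior points = area - boundary/2 + 1 = 1206; answer 1206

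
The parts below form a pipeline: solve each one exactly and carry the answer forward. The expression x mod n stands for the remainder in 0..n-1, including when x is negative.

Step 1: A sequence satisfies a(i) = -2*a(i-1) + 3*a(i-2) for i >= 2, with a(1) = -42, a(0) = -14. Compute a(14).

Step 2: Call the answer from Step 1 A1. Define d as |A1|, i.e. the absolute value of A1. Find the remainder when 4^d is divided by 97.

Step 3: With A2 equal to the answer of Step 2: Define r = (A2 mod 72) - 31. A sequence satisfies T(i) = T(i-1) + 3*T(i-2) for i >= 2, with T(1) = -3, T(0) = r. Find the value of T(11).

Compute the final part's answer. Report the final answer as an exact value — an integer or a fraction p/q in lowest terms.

Step 1: a(2) = -2*(-42) + 3*(-14) = 42; iterating: a(2)=42, a(3)=-210, a(4)=546, a(5)=-1722, a(6)=5082, a(7)=-15330, a(8)=45906, a(9)=-137802, a(10)=413322, a(11)=-1240050, a(12)=3720066, a(13)=-11160282, a(14)=33480762; answer 33480762
Step 2: A1 = 33480762; d = 33480762; squarings mod 97: 4^1=4, 4^2=16, 4^4=62, 4^8=61, 4^16=35, 4^32=61, 4^64=35, 4^128=61, 4^256=35, 4^512=61, 4^1024=35, 4^2048=61, 4^4096=35, 4^8192=61, 4^16384=35, 4^32768=61, 4^65536=35, 4^131072=61, 4^262144=35, 4^524288=61, 4^1048576=35, 4^2097152=61, 4^4194304=35, 4^8388608=61, 4^16777216=35; 4^33480762 = 4^2 * 4^8 * 4^16 * 4^32 * 4^8192 * 4^16384 * 4^32768 * 4^131072 * 4^262144 * 4^524288 * 4^1048576 * 4^2097152 * 4^4194304 * 4^8388608 * 4^16777216 = 75 (mod 97); answer 75
Step 3: A2 = 75; r = -28; T(2) = 1*(-3) + 3*(-28) = -87; iterating: T(2)=-87, T(3)=-96, T(4)=-357, T(5)=-645, T(6)=-1716, T(7)=-3651, T(8)=-8799, T(9)=-19752, T(10)=-46149, T(11)=-105405; answer -105405

-105405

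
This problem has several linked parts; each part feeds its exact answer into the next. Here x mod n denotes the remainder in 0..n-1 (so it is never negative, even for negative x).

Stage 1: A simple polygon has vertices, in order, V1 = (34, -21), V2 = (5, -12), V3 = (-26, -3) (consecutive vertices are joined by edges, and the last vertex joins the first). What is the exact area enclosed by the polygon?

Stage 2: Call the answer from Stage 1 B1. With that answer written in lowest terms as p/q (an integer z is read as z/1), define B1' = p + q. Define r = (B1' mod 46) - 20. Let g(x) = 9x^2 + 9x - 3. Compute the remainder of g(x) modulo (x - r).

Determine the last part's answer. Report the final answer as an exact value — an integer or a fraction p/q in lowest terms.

Stage 1: cross terms: (34*-12 - 5*-21)=-303, (5*-3 - -26*-12)=-327, (-26*-21 - 34*-3)=648; twice the area = |18| = 18; area = 9; answer 9
Stage 2: B1 = 9; threaded value p + q = 10; r = -10; remainder = value at the root: 9*(-10)^2 + 9*(-10)^1 - 3 = (900) + (-90) + (-3) = 807; answer 807

807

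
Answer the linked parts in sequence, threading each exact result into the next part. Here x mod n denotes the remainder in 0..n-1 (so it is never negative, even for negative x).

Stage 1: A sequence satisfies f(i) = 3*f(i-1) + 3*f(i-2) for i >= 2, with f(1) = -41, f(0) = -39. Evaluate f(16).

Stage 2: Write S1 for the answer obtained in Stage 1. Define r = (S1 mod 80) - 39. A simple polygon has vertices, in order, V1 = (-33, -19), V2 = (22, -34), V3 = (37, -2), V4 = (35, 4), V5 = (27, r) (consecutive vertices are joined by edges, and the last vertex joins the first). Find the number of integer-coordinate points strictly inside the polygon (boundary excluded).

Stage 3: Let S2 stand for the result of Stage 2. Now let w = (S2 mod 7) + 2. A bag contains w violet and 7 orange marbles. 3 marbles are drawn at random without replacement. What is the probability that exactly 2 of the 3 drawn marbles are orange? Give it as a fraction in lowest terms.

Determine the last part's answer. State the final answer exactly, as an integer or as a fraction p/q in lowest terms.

Stage 1: f(2) = 3*(-41) + 3*(-39) = -240; iterating: f(2)=-240, f(3)=-843, f(4)=-3249, f(5)=-12276, f(6)=-46575, f(7)=-176553, f(8)=-669384, f(9)=-2537811, f(10)=-9621585, f(11)=-36478188, f(12)=-138299319, f(13)=-524332521, f(14)=-1987895520, f(15)=-7536684123, f(16)=-28573738929; answer -28573738929
Stage 2: S1 = -28573738929; r = -8; cross terms: (-33*-34 - 22*-19)=1540, (22*-2 - 37*-34)=1214, (37*4 - 35*-2)=218, (35*-8 - 27*4)=-388, (27*-19 - -33*-8)=-777; twice the area = |1807| = 1807; area = 1807/2; boundary points = 5 + 1 + 2 + 4 + 1 = 13; strictly interior points = area - boundary/2 + 1 = 898; answer 898
Stage 3: S2 = 898; w = 4; total draws C(11,3) = 165; favorable C(7,2)*C(4,1) = 84; P = 28/55; answer 28/55

28/55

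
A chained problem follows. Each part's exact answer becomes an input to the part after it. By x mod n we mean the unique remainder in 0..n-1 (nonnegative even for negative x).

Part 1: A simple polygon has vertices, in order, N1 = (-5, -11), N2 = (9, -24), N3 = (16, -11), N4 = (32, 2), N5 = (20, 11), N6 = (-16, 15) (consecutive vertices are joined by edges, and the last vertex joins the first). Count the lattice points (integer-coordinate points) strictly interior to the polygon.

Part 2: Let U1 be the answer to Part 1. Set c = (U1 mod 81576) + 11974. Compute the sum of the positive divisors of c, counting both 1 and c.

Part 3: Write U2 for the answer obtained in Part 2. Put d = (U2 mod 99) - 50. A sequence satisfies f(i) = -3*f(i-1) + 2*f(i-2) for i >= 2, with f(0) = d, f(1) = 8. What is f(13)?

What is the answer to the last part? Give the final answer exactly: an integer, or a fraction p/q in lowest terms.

-58099618

Part 1: cross terms: (-5*-24 - 9*-11)=219, (9*-11 - 16*-24)=285, (16*2 - 32*-11)=384, (32*11 - 20*2)=312, (20*15 - -16*11)=476, (-16*-11 - -5*15)=251; twice the area = |1927| = 1927; area = 1927/2; boundary points = 1 + 1 + 1 + 3 + 4 + 1 = 11; strictly interior points = area - boundary/2 + 1 = 959; answer 959
Part 2: U1 = 959; c = 12933; 12933 = 3^3 * 479; sigma = (1 + 3 + 9 + 27) * (1 + 479) = 40 * 480 = 19200; answer 19200
Part 3: U2 = 19200; d = 43; f(2) = -3*(8) + 2*(43) = 62; iterating: f(2)=62, f(3)=-170, f(4)=634, f(5)=-2242, f(6)=7994, f(7)=-28466, f(8)=101386, f(9)=-361090, f(10)=1286042, f(11)=-4580306, f(12)=16313002, f(13)=-58099618; answer -58099618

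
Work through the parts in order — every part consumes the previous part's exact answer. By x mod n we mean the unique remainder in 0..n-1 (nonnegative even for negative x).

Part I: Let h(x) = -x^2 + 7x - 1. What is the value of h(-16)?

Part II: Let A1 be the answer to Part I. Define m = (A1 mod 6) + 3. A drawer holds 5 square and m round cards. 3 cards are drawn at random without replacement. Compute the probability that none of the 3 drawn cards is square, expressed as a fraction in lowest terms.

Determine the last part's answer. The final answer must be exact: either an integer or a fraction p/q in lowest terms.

Part I: -1*(-16)^2 + 7*(-16)^1 - 1 = (-256) + (-112) + (-1) = -369; answer -369
Part II: A1 = -369; m = 6; total draws C(11,3) = 165; favorable C(6,3) = 20; P = 4/33; answer 4/33

4/33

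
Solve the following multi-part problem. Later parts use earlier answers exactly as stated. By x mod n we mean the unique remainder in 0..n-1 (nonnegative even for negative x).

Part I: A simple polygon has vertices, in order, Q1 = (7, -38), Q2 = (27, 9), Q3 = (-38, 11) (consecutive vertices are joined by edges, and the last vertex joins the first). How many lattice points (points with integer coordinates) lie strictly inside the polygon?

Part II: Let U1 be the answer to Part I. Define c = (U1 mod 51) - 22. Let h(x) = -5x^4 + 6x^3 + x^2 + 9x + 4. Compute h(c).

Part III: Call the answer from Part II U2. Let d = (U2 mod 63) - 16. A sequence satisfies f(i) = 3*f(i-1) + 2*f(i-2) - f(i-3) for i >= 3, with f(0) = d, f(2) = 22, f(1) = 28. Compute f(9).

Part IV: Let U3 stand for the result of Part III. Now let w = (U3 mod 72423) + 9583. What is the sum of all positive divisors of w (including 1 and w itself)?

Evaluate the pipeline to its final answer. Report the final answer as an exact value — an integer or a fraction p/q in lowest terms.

Part I: cross terms: (7*9 - 27*-38)=1089, (27*11 - -38*9)=639, (-38*-38 - 7*11)=1367; twice the area = |3095| = 3095; area = 3095/2; boundary points = 1 + 1 + 1 = 3; strictly interior points = area - boundary/2 + 1 = 1547; answer 1547
Part II: U1 = 1547; c = -5; -5*(-5)^4 + 6*(-5)^3 + 1*(-5)^2 + 9*(-5)^1 + 4 = (-3125) + (-750) + (25) + (-45) + (4) = -3891; answer -3891
Part III: U2 = -3891; d = -1; f(3) = 3*(22) + 2*(28) - 1*(-1) = 123; iterating: f(3)=123, f(4)=385, f(5)=1379, f(6)=4784, f(7)=16725, f(8)=58364, f(9)=203758; answer 203758
Part IV: U3 = 203758; w = 68495; 68495 = 5 * 7 * 19 * 103; sigma = (1 + 5) * (1 + 7) * (1 + 19) * (1 + 103) = 6 * 8 * 20 * 104 = 99840; answer 99840

99840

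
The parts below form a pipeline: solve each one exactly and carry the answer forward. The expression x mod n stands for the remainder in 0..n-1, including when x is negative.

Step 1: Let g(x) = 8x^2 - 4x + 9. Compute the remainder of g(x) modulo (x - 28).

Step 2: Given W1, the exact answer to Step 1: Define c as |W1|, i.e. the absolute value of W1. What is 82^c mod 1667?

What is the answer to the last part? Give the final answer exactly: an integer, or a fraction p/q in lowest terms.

Step 1: remainder = value at the root: 8*(28)^2 - 4*(28)^1 + 9 = (6272) + (-112) + (9) = 6169; answer 6169
Step 2: W1 = 6169; c = 6169; squarings mod 1667: 82^1=82, 82^2=56, 82^4=1469, 82^8=863, 82^16=1287, 82^32=1038, 82^64=562, 82^128=781, 82^256=1506, 82^512=916, 82^1024=555, 82^2048=1297, 82^4096=206; 82^6169 = 82^1 * 82^8 * 82^16 * 82^2048 * 82^4096 = 279 (mod 1667); answer 279

279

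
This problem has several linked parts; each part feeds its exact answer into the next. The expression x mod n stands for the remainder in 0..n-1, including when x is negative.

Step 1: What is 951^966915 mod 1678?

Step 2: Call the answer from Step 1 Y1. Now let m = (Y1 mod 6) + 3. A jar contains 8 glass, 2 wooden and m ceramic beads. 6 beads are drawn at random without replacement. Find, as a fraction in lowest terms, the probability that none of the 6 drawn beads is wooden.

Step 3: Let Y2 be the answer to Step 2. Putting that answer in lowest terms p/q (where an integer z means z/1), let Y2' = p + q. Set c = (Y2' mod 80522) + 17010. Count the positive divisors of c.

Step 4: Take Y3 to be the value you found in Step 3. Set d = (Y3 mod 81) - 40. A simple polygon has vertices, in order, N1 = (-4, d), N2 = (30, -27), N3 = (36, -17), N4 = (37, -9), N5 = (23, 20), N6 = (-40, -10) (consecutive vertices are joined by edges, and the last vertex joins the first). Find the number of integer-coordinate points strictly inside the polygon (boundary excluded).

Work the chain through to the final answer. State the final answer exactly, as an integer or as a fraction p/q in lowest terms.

Step 1: squarings mod 1678: 951^1=951, 951^2=1637, 951^4=3, 951^8=9, 951^16=81, 951^32=1527, 951^64=987, 951^128=929, 951^256=549, 951^512=1039, 951^1024=567, 951^2048=991, 951^4096=451, 951^8192=363, 951^16384=885, 951^32768=1277, 951^65536=1391, 951^131072=147, 951^262144=1473, 951^524288=75; 951^966915 = 951^1 * 951^2 * 951^256 * 951^16384 * 951^32768 * 951^131072 * 951^262144 * 951^524288 = 101 (mod 1678); answer 101
Step 2: Y1 = 101; m = 8; total draws C(18,6) = 18564; favorable C(16,6) = 8008; P = 22/51; answer 22/51
Step 3: Y2 = 22/51; threaded value p + q = 73; c = 17083; 17083 = 11 * 1553; number of divisors = (1+1) * (1+1) = 4; answer 4
Step 4: Y3 = 4; d = -36; cross terms: (-4*-27 - 30*-36)=1188, (30*-17 - 36*-27)=462, (36*-9 - 37*-17)=305, (37*20 - 23*-9)=947, (23*-10 - -40*20)=570, (-40*-36 - -4*-10)=1400; twice the area = |4872| = 4872; area = 2436; boundary points = 1 + 2 + 1 + 1 + 3 + 2 = 10; strictly interior points = area - boundary/2 + 1 = 2432; answer 2432

2432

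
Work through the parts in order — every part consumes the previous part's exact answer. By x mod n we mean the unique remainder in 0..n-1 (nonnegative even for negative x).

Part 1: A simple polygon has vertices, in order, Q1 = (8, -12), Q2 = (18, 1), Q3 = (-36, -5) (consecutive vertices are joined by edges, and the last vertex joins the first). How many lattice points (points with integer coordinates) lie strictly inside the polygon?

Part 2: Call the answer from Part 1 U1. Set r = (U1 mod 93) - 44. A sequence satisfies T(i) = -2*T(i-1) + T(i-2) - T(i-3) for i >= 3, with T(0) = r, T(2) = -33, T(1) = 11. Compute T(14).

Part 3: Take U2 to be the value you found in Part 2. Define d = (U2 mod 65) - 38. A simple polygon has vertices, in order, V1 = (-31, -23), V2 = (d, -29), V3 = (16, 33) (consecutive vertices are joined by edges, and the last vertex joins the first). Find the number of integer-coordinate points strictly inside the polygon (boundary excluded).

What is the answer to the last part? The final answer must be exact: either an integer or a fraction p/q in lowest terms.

Part 1: cross terms: (8*1 - 18*-12)=224, (18*-5 - -36*1)=-54, (-36*-12 - 8*-5)=472; twice the area = |642| = 642; area = 321; boundary points = 1 + 6 + 1 = 8; strictly interior points = area - boundary/2 + 1 = 318; answer 318
Part 2: U1 = 318; r = -5; T(3) = -2*(-33) + 1*(11) - 1*(-5) = 82; iterating: T(3)=82, T(4)=-208, T(5)=531, T(6)=-1352, T(7)=3443, T(8)=-8769, T(9)=22333, T(10)=-56878, T(11)=144858, T(12)=-368927, T(13)=939590, T(14)=-2392965; answer -2392965
Part 3: U2 = -2392965; d = -28; cross terms: (-31*-29 - -28*-23)=255, (-28*33 - 16*-29)=-460, (16*-23 - -31*33)=655; twice the area = |450| = 450; area = 225; boundary points = 3 + 2 + 1 = 6; strictly interior points = area - boundary/2 + 1 = 223; answer 223

223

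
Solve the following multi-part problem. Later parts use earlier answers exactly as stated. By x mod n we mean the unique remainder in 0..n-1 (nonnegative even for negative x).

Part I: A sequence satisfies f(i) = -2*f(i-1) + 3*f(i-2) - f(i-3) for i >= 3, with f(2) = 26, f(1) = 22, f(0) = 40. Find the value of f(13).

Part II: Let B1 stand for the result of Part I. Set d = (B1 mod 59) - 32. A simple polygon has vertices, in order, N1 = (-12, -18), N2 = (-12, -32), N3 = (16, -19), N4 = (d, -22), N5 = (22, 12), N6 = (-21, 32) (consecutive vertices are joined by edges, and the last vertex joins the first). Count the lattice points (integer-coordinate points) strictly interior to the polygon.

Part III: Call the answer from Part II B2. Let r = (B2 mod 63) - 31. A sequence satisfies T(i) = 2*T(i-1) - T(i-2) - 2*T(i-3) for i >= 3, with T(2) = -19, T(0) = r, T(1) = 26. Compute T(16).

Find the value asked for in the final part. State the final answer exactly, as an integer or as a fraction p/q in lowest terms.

Part I: f(3) = -2*(26) + 3*(22) - 1*(40) = -26; iterating: f(3)=-26, f(4)=108, f(5)=-320, f(6)=990, f(7)=-3048, f(8)=9386, f(9)=-28906, f(10)=89018, f(11)=-274140, f(12)=844240, f(13)=-2599918; answer -2599918
Part II: B1 = -2599918; d = 3; cross terms: (-12*-32 - -12*-18)=168, (-12*-19 - 16*-32)=740, (16*-22 - 3*-19)=-295, (3*12 - 22*-22)=520, (22*32 - -21*12)=956, (-21*-18 - -12*32)=762; twice the area = |2851| = 2851; area = 2851/2; boundary points = 14 + 1 + 1 + 1 + 1 + 1 = 19; strictly interior points = area - boundary/2 + 1 = 1417; answer 1417
Part III: B2 = 1417; r = 0; T(3) = 2*(-19) - 1*(26) - 2*(0) = -64; iterating: T(3)=-64, T(4)=-161, T(5)=-220, T(6)=-151, T(7)=240, T(8)=1071, T(9)=2204, T(10)=2857, T(11)=1368, T(12)=-4529, T(13)=-16140, T(14)=-30487, T(15)=-35776, T(16)=-8785; answer -8785

-8785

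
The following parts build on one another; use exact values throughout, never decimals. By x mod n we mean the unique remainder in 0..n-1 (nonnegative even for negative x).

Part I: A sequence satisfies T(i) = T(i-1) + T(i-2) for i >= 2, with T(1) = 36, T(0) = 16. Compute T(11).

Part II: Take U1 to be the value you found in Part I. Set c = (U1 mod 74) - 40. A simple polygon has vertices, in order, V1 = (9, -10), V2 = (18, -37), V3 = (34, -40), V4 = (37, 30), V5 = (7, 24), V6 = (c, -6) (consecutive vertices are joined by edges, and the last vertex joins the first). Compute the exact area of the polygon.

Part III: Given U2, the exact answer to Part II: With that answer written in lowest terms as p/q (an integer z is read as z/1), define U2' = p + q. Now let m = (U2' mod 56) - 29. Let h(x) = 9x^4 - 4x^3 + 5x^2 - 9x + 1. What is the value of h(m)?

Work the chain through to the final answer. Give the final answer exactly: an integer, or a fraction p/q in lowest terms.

35065

Part I: T(2) = 1*(36) + 1*(16) = 52; iterating: T(2)=52, T(3)=88, T(4)=140, T(5)=228, T(6)=368, T(7)=596, T(8)=964, T(9)=1560, T(10)=2524, T(11)=4084; answer 4084
Part II: U1 = 4084; c = -26; cross terms: (9*-37 - 18*-10)=-153, (18*-40 - 34*-37)=538, (34*30 - 37*-40)=2500, (37*24 - 7*30)=678, (7*-6 - -26*24)=582, (-26*-10 - 9*-6)=314; twice the area = |4459| = 4459; area = 4459/2; answer 4459/2
Part III: U2 = 4459/2; threaded value p + q = 4461; m = 8; 9*(8)^4 - 4*(8)^3 + 5*(8)^2 - 9*(8)^1 + 1 = (36864) + (-2048) + (320) + (-72) + (1) = 35065; answer 35065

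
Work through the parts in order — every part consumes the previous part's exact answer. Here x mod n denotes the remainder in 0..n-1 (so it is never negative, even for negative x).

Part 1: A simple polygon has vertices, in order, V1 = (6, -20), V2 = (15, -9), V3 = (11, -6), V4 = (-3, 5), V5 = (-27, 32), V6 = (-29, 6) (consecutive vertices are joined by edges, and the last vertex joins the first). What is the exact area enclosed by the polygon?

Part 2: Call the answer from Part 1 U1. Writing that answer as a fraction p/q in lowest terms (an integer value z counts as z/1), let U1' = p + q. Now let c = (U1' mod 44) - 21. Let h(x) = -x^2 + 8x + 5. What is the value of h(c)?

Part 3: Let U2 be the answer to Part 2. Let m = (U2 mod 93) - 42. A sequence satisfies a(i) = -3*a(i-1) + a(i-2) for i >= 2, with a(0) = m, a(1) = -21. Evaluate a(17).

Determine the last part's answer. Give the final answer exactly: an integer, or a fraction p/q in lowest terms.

Part 1: cross terms: (6*-9 - 15*-20)=246, (15*-6 - 11*-9)=9, (11*5 - -3*-6)=37, (-3*32 - -27*5)=39, (-27*6 - -29*32)=766, (-29*-20 - 6*6)=544; twice the area = |1641| = 1641; area = 1641/2; answer 1641/2
Part 2: U1 = 1641/2; threaded value p + q = 1643; c = -6; -1*(-6)^2 + 8*(-6)^1 + 5 = (-36) + (-48) + (5) = -79; answer -79
Part 3: U2 = -79; m = -28; a(2) = -3*(-21) + 1*(-28) = 35; iterating: a(2)=35, a(3)=-126, a(4)=413, a(5)=-1365, a(6)=4508, a(7)=-14889, a(8)=49175, a(9)=-162414, a(10)=536417, a(11)=-1771665, a(12)=5851412, a(13)=-19325901, a(14)=63829115, a(15)=-210813246, a(16)=696268853, a(17)=-2299619805; answer -2299619805

-2299619805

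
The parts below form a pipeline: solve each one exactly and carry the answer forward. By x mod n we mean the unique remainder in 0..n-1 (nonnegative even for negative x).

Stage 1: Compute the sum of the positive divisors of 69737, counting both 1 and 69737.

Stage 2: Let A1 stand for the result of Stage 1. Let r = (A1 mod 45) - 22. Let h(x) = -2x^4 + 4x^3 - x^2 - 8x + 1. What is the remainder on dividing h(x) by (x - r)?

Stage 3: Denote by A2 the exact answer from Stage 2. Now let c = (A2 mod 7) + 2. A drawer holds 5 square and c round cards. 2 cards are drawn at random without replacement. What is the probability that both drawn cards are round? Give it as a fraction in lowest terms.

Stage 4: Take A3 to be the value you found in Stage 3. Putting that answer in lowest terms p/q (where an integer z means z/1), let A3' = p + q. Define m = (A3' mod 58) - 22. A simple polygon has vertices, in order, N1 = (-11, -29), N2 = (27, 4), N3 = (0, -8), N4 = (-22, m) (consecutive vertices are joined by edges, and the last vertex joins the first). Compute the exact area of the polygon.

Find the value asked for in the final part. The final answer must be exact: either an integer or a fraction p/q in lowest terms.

Stage 1: 69737 is prime, so its only divisors are 1 and 69737; sigma = 1 + 69737 = 69738; answer 69738
Stage 2: A1 = 69738; r = 11; remainder = value at the root: -2*(11)^4 + 4*(11)^3 - 1*(11)^2 - 8*(11)^1 + 1 = (-29282) + (5324) + (-121) + (-88) + (1) = -24166; answer -24166
Stage 3: A2 = -24166; c = 7; total draws C(12,2) = 66; favorable C(7,2) = 21; P = 7/22; answer 7/22
Stage 4: A3 = 7/22; threaded value p + q = 29; m = 7; cross terms: (-11*4 - 27*-29)=739, (27*-8 - 0*4)=-216, (0*7 - -22*-8)=-176, (-22*-29 - -11*7)=715; twice the area = |1062| = 1062; area = 531; answer 531

531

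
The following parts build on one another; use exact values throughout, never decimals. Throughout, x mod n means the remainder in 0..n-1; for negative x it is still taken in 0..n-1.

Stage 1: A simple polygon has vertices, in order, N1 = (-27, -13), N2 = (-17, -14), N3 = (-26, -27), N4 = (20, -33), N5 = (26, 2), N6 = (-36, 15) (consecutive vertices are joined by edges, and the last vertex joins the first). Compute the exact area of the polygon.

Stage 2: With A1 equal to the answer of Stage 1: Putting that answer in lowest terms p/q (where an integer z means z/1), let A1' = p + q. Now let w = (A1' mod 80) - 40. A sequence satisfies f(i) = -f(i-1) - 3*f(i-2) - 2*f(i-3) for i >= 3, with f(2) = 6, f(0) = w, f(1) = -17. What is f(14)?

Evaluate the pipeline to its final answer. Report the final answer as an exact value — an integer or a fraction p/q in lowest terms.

Stage 1: cross terms: (-27*-14 - -17*-13)=157, (-17*-27 - -26*-14)=95, (-26*-33 - 20*-27)=1398, (20*2 - 26*-33)=898, (26*15 - -36*2)=462, (-36*-13 - -27*15)=873; twice the area = |3883| = 3883; area = 3883/2; answer 3883/2
Stage 2: A1 = 3883/2; threaded value p + q = 3885; w = 5; f(3) = -1*(6) - 3*(-17) - 2*(5) = 35; iterating: f(3)=35, f(4)=-19, f(5)=-98, f(6)=85, f(7)=247, f(8)=-306, f(9)=-605, f(10)=1029, f(11)=1398, f(12)=-3275, f(13)=-2977, f(14)=10006; answer 10006

10006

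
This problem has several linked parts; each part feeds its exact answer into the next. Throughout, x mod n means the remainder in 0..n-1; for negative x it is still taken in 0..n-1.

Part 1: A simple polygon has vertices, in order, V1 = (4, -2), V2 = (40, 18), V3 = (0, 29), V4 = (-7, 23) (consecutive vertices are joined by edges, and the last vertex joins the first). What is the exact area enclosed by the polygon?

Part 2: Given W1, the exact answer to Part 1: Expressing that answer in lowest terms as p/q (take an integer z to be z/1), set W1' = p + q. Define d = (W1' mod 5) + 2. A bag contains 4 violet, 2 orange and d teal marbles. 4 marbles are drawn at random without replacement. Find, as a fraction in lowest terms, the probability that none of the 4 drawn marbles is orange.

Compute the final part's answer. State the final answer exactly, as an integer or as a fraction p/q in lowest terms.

14/33

Part 1: cross terms: (4*18 - 40*-2)=152, (40*29 - 0*18)=1160, (0*23 - -7*29)=203, (-7*-2 - 4*23)=-78; twice the area = |1437| = 1437; area = 1437/2; answer 1437/2
Part 2: W1 = 1437/2; threaded value p + q = 1439; d = 6; total draws C(12,4) = 495; favorable C(10,4) = 210; P = 14/33; answer 14/33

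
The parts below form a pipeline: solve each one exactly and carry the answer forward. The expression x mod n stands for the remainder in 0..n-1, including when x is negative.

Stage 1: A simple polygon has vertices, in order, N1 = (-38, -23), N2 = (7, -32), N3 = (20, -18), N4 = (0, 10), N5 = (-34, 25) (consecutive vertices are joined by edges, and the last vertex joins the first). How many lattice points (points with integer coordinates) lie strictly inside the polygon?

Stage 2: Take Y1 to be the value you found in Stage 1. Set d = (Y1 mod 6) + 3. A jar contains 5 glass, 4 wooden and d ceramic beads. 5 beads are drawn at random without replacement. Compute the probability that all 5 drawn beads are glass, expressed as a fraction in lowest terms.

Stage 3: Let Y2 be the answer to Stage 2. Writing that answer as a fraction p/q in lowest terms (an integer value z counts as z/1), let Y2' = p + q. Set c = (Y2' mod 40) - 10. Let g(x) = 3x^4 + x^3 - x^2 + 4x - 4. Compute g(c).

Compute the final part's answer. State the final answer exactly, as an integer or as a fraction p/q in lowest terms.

3608

Stage 1: cross terms: (-38*-32 - 7*-23)=1377, (7*-18 - 20*-32)=514, (20*10 - 0*-18)=200, (0*25 - -34*10)=340, (-34*-23 - -38*25)=1732; twice the area = |4163| = 4163; area = 4163/2; boundary points = 9 + 1 + 4 + 1 + 4 = 19; strictly interior points = area - boundary/2 + 1 = 2073; answer 2073
Stage 2: Y1 = 2073; d = 6; total draws C(15,5) = 3003; favorable C(5,5) = 1; P = 1/3003; answer 1/3003
Stage 3: Y2 = 1/3003; threaded value p + q = 3004; c = -6; 3*(-6)^4 + 1*(-6)^3 - 1*(-6)^2 + 4*(-6)^1 - 4 = (3888) + (-216) + (-36) + (-24) + (-4) = 3608; answer 3608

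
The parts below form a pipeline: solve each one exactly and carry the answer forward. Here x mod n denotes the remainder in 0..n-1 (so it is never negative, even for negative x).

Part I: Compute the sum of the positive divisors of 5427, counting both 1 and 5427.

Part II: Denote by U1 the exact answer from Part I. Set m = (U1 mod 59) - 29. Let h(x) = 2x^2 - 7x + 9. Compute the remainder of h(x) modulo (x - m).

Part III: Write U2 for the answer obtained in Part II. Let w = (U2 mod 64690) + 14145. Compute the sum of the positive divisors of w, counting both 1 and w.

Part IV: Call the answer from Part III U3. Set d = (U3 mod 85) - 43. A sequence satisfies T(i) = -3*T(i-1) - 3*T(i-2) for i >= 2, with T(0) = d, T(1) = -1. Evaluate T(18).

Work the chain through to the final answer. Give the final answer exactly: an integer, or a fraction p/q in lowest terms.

708588

Part I: 5427 = 3^4 * 67; sigma = (1 + 3 + 9 + 27 + 81) * (1 + 67) = 121 * 68 = 8228; answer 8228
Part II: U1 = 8228; m = -2; remainder = value at the root: 2*(-2)^2 - 7*(-2)^1 + 9 = (8) + (14) + (9) = 31; answer 31
Part III: U2 = 31; w = 14176; 14176 = 2^5 * 443; sigma = (1 + 2 + 4 + 8 + 16 + 32) * (1 + 443) = 63 * 444 = 27972; answer 27972
Part IV: U3 = 27972; d = -36; T(2) = -3*(-1) - 3*(-36) = 111; iterating: T(2)=111, T(3)=-330, T(4)=657, T(5)=-981, T(6)=972, T(7)=27, T(8)=-2997, T(9)=8910, T(10)=-17739, T(11)=26487, T(12)=-26244, T(13)=-729, T(14)=80919, T(15)=-240570, T(16)=478953, T(17)=-715149, T(18)=708588; answer 708588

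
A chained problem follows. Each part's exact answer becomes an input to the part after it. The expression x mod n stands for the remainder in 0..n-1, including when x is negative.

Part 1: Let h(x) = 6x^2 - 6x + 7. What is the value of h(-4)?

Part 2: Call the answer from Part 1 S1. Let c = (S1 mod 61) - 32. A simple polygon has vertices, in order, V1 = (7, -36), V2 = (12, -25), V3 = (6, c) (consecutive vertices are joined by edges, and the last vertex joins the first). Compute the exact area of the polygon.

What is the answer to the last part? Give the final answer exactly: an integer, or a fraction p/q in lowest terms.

Part 1: 6*(-4)^2 - 6*(-4)^1 + 7 = (96) + (24) + (7) = 127; answer 127
Part 2: S1 = 127; c = -27; cross terms: (7*-25 - 12*-36)=257, (12*-27 - 6*-25)=-174, (6*-36 - 7*-27)=-27; twice the area = |56| = 56; area = 28; answer 28

28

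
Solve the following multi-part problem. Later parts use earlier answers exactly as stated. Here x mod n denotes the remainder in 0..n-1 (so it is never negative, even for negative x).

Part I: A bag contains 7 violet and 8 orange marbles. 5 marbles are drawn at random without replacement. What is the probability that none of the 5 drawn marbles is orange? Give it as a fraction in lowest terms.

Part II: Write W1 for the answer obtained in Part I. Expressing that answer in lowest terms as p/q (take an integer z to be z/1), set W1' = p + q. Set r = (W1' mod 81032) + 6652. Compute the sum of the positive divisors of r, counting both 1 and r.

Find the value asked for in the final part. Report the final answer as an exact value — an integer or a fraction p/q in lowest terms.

11900

Part I: total draws C(15,5) = 3003; favorable C(7,5) = 21; P = 1/143; answer 1/143
Part II: W1 = 1/143; threaded value p + q = 144; r = 6796; 6796 = 2^2 * 1699; sigma = (1 + 2 + 4) * (1 + 1699) = 7 * 1700 = 11900; answer 11900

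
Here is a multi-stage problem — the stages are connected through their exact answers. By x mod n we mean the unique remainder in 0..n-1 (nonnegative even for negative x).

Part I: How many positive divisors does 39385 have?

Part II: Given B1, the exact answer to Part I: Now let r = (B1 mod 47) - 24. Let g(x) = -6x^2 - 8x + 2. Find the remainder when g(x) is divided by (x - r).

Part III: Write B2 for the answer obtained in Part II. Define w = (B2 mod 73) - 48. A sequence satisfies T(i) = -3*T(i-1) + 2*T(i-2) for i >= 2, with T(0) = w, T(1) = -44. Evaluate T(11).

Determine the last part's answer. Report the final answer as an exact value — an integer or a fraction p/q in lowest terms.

Part I: 39385 = 5 * 7877; number of divisors = (1+1) * (1+1) = 4; answer 4
Part II: B1 = 4; r = -20; remainder = value at the root: -6*(-20)^2 - 8*(-20)^1 + 2 = (-2400) + (160) + (2) = -2238; answer -2238
Part III: B2 = -2238; w = -23; T(2) = -3*(-44) + 2*(-23) = 86; iterating: T(2)=86, T(3)=-346, T(4)=1210, T(5)=-4322, T(6)=15386, T(7)=-54802, T(8)=195178, T(9)=-695138, T(10)=2475770, T(11)=-8817586; answer -8817586

-8817586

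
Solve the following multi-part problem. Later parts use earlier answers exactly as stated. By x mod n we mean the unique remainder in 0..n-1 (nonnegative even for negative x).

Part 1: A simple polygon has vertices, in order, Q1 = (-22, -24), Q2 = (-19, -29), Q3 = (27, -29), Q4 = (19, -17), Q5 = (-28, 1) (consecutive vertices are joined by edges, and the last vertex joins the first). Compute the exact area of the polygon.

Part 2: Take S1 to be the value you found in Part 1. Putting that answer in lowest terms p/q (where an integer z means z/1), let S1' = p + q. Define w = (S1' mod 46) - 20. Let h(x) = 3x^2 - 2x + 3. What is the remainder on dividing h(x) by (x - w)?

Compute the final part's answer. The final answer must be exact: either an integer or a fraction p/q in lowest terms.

536

Part 1: cross terms: (-22*-29 - -19*-24)=182, (-19*-29 - 27*-29)=1334, (27*-17 - 19*-29)=92, (19*1 - -28*-17)=-457, (-28*-24 - -22*1)=694; twice the area = |1845| = 1845; area = 1845/2; answer 1845/2
Part 2: S1 = 1845/2; threaded value p + q = 1847; w = -13; remainder = value at the root: 3*(-13)^2 - 2*(-13)^1 + 3 = (507) + (26) + (3) = 536; answer 536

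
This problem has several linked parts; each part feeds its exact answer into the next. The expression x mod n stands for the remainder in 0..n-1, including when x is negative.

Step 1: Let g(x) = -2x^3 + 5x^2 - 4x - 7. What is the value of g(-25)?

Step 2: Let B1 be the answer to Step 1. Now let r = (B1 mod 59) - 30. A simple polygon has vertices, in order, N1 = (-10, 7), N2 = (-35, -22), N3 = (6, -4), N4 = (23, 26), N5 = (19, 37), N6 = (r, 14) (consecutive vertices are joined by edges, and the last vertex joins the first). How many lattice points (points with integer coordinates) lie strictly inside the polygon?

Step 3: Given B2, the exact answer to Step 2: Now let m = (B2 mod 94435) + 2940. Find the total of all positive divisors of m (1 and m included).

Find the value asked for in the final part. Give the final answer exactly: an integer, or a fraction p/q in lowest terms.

6636

Step 1: -2*(-25)^3 + 5*(-25)^2 - 4*(-25)^1 - 7 = (31250) + (3125) + (100) + (-7) = 34468; answer 34468
Step 2: B1 = 34468; r = -18; cross terms: (-10*-22 - -35*7)=465, (-35*-4 - 6*-22)=272, (6*26 - 23*-4)=248, (23*37 - 19*26)=357, (19*14 - -18*37)=932, (-18*7 - -10*14)=14; twice the area = |2288| = 2288; area = 1144; boundary points = 1 + 1 + 1 + 1 + 1 + 1 = 6; strictly interior points = area - boundary/2 + 1 = 1142; answer 1142
Step 3: B2 = 1142; m = 4082; 4082 = 2 * 13 * 157; sigma = (1 + 2) * (1 + 13) * (1 + 157) = 3 * 14 * 158 = 6636; answer 6636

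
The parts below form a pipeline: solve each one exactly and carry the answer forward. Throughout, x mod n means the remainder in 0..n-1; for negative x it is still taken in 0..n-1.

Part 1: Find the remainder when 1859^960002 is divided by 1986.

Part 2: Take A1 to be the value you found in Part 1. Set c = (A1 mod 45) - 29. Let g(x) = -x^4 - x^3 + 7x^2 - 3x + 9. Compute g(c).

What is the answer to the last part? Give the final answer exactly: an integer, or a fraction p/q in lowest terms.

-220145

Part 1: squarings mod 1986: 1859^1=1859, 1859^2=241, 1859^4=487, 1859^8=835, 1859^16=139, 1859^32=1447, 1859^64=565, 1859^128=1465, 1859^256=1345, 1859^512=1765, 1859^1024=1177, 1859^2048=1087, 1859^4096=1885, 1859^8192=271, 1859^16384=1945, 1859^32768=1681, 1859^65536=1669, 1859^131072=1189, 1859^262144=1675, 1859^524288=1393; 1859^960002 = 1859^2 * 1859^512 * 1859^1024 * 1859^8192 * 1859^32768 * 1859^131072 * 1859^262144 * 1859^524288 = 1447 (mod 1986); answer 1447
Part 2: A1 = 1447; c = -22; -1*(-22)^4 - 1*(-22)^3 + 7*(-22)^2 - 3*(-22)^1 + 9 = (-234256) + (10648) + (3388) + (66) + (9) = -220145; answer -220145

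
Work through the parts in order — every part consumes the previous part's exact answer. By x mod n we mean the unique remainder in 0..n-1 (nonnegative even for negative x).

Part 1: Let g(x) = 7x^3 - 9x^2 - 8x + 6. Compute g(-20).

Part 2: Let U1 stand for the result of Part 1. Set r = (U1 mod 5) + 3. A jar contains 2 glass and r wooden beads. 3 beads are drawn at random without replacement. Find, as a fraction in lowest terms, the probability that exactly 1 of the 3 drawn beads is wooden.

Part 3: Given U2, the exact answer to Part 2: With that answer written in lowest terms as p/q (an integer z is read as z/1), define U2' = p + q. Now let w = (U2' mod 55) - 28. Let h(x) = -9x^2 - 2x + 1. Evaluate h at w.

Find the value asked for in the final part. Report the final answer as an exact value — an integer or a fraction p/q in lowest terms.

Part 1: 7*(-20)^3 - 9*(-20)^2 - 8*(-20)^1 + 6 = (-56000) + (-3600) + (160) + (6) = -59434; answer -59434
Part 2: U1 = -59434; r = 4; total draws C(6,3) = 20; favorable C(4,1)*C(2,2) = 4; P = 1/5; answer 1/5
Part 3: U2 = 1/5; threaded value p + q = 6; w = -22; -9*(-22)^2 - 2*(-22)^1 + 1 = (-4356) + (44) + (1) = -4311; answer -4311

-4311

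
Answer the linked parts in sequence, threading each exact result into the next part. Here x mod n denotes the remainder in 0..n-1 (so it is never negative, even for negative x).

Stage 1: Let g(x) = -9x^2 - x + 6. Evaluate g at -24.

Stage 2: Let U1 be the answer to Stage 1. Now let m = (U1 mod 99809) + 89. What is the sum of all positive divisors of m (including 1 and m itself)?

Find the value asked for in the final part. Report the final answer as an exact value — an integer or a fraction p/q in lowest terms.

Stage 1: -9*(-24)^2 - 1*(-24)^1 + 6 = (-5184) + (24) + (6) = -5154; answer -5154
Stage 2: U1 = -5154; m = 94744; 94744 = 2^3 * 13 * 911; sigma = (1 + 2 + 4 + 8) * (1 + 13) * (1 + 911) = 15 * 14 * 912 = 191520; answer 191520

191520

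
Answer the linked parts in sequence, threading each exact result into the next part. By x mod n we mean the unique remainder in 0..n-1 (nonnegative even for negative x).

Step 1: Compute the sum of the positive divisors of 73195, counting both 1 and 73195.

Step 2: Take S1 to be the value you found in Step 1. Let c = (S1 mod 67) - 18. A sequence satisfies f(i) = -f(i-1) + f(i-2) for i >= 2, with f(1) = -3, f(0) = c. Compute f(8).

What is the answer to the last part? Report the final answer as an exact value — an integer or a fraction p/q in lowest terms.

Step 1: 73195 = 5 * 14639; sigma = (1 + 5) * (1 + 14639) = 6 * 14640 = 87840; answer 87840
Step 2: S1 = 87840; c = -15; f(2) = -1*(-3) + 1*(-15) = -12; iterating: f(2)=-12, f(3)=9, f(4)=-21, f(5)=30, f(6)=-51, f(7)=81, f(8)=-132; answer -132

-132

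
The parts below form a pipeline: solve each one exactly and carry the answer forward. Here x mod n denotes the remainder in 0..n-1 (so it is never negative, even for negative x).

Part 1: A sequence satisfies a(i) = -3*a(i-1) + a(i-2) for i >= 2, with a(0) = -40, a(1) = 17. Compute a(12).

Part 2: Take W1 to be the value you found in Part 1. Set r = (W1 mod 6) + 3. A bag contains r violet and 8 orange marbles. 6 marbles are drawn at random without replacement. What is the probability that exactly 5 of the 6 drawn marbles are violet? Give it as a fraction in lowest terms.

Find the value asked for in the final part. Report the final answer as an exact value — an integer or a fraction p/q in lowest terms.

2/429

Part 1: a(2) = -3*(17) + 1*(-40) = -91; iterating: a(2)=-91, a(3)=290, a(4)=-961, a(5)=3173, a(6)=-10480, a(7)=34613, a(8)=-114319, a(9)=377570, a(10)=-1247029, a(11)=4118657, a(12)=-13603000; answer -13603000
Part 2: W1 = -13603000; r = 5; total draws C(13,6) = 1716; favorable C(5,5)*C(8,1) = 8; P = 2/429; answer 2/429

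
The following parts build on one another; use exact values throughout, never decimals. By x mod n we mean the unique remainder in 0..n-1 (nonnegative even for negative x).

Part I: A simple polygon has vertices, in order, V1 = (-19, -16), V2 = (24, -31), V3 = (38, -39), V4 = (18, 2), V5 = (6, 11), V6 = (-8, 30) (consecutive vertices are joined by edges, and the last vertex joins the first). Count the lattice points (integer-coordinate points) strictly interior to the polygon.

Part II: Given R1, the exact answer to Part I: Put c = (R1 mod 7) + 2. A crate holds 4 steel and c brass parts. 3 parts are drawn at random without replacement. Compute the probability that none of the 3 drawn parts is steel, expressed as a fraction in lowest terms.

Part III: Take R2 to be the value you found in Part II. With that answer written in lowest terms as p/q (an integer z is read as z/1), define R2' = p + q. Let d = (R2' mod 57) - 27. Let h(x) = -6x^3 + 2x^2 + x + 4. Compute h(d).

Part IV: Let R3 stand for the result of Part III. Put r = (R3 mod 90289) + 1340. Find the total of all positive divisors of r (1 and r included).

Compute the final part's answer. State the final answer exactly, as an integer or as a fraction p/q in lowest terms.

Part I: cross terms: (-19*-31 - 24*-16)=973, (24*-39 - 38*-31)=242, (38*2 - 18*-39)=778, (18*11 - 6*2)=186, (6*30 - -8*11)=268, (-8*-16 - -19*30)=698; twice the area = |3145| = 3145; area = 3145/2; boundary points = 1 + 2 + 1 + 3 + 1 + 1 = 9; strictly interior points = area - boundary/2 + 1 = 1569; answer 1569
Part II: R1 = 1569; c = 3; total draws C(7,3) = 35; favorable C(3,3) = 1; P = 1/35; answer 1/35
Part III: R2 = 1/35; threaded value p + q = 36; d = 9; -6*(9)^3 + 2*(9)^2 + 1*(9)^1 + 4 = (-4374) + (162) + (9) + (4) = -4199; answer -4199
Part IV: R3 = -4199; r = 87430; 87430 = 2 * 5 * 7 * 1249; sigma = (1 + 2) * (1 + 5) * (1 + 7) * (1 + 1249) = 3 * 6 * 8 * 1250 = 180000; answer 180000

180000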